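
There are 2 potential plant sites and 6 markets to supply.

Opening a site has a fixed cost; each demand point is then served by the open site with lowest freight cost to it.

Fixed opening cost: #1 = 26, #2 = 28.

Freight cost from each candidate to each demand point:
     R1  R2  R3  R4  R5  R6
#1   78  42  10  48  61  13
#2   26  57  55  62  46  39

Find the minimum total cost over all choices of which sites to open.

239

Open {#1, #2}: assign each demand point to its cheapest open site.
  R1→#2 26, R2→#1 42, R3→#1 10, R4→#1 48, R5→#2 46, R6→#1 13
  freight cost 185, fixed 54 → total 239.
Compare {#1}: freight cost 252 + fixed 26 = 278.
Compare {#2}: freight cost 285 + fixed 28 = 313.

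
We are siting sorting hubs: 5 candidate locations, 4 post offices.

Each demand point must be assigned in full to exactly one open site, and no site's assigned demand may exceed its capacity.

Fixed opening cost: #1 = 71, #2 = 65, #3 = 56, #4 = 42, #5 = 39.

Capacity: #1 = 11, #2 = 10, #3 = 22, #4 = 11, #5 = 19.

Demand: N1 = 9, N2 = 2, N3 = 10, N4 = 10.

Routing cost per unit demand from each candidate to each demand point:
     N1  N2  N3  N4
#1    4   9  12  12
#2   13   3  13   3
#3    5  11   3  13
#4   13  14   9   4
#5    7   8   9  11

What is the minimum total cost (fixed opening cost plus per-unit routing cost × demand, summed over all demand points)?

235

Open {#3, #4}; cheapest assignment that respects the capacities:
  #3 (cap 22, load 21): N1, N2, N3 — cost 9×5 + 2×11 + 10×3 = 97
  #4 (cap 11, load 10): N4 — cost 10×4 = 40
  Shipping 137, fixed 98 → total 235.
  Any other capacity-feasible assignment to {#3, #4} ships for at least 137.
Compare {#2, #3}: its best feasible assignment gives total 248.
Compare {#3, #4, #5}: its best feasible assignment gives total 268.
Every other set of open sites that can feasibly serve all demand totals ≥ 248 even under its best assignment. Minimum: 235.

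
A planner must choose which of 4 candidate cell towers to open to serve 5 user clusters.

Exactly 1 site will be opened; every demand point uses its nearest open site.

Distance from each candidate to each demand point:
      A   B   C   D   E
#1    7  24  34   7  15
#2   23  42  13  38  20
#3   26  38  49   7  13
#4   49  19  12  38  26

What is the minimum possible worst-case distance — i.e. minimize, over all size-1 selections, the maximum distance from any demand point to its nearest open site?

Open {#1}.
  Farthest demand point is C at distance 34 (to #1); all others are ≤ 34.
With {#2} the worst case is 42.
With {#3} the worst case is 49.
No size-1 selection achieves below 34.

34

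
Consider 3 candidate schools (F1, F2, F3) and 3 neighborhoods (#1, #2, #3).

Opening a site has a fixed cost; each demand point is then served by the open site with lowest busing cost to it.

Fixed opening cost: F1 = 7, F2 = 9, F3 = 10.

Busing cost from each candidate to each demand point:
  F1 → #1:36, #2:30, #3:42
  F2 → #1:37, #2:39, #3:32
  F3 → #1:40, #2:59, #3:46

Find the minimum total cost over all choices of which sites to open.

114

Open {F1, F2}: assign each demand point to its cheapest open site.
  #1→F1 36, #2→F1 30, #3→F2 32
  busing cost 98, fixed 16 → total 114.
Compare {F1}: busing cost 108 + fixed 7 = 115.
Compare {F2}: busing cost 108 + fixed 9 = 117.
Compare {F1, F2, F3}: busing cost 98 + fixed 26 = 124.
All other subsets cost ≥ 115. Minimum total cost: 114.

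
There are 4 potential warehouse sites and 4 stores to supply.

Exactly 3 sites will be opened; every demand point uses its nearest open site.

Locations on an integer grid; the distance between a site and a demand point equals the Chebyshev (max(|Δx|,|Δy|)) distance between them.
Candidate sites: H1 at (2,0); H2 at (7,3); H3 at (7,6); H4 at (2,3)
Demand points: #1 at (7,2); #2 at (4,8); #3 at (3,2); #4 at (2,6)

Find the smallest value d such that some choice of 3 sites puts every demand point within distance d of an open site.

3

Open {H2, H3, H4}.
  Farthest demand point is #2 at distance 3 (to H3); all others are ≤ 3.
With {H1, H3, H4} the worst case is 4.
With {H1, H2, H3} the worst case is 5.
No size-3 selection achieves below 3.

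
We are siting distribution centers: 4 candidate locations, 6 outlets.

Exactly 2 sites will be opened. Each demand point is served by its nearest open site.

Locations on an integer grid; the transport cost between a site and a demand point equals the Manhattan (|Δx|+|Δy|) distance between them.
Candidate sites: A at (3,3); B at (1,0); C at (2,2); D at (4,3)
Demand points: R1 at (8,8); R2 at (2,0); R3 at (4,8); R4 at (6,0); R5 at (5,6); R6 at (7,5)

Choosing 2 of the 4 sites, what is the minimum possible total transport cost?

29

Open {B, D}.
  R1→D 9, R2→B 1, R3→D 5, R4→B 5, R5→D 4, R6→D 5  ⇒ total 29.
Compare {C, D}: total 30.
Compare {A, D}: total 32.
No size-2 selection does better; minimum is 29.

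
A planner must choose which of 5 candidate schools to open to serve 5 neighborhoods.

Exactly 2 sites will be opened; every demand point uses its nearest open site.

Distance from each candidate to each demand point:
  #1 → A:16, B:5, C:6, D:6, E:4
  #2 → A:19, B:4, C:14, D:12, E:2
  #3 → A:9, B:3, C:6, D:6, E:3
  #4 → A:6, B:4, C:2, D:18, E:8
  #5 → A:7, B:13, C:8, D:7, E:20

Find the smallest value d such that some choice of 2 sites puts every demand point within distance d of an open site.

Open {#1, #4}.
  Farthest demand point is A at distance 6 (to #4); all others are ≤ 6.
With {#3, #4} the worst case is 6.
With {#1, #5} the worst case is 7.
No size-2 selection achieves below 6.

6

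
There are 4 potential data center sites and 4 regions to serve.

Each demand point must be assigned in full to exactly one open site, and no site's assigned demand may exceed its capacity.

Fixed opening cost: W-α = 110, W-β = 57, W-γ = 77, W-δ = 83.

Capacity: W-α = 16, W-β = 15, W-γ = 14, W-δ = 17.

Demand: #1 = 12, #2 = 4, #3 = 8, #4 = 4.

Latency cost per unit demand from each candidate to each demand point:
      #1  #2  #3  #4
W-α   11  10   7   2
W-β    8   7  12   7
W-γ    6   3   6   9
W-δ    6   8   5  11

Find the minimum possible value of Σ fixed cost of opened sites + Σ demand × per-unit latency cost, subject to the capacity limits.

336

Open {W-γ, W-δ}; cheapest assignment that respects the capacities:
  W-γ (cap 14, load 12): #2, #3 — cost 4×3 + 8×6 = 60
  W-δ (cap 17, load 16): #1, #4 — cost 12×6 + 4×11 = 116
  Shipping 176, fixed 160 → total 336.
  Any other capacity-feasible assignment to {W-γ, W-δ} ships for at least 176.
Compare {W-β, W-δ}: its best feasible assignment gives total 352.
Compare {W-α, W-δ}: its best feasible assignment gives total 361.
Every other set of open sites that can feasibly serve all demand totals ≥ 352 even under its best assignment. Minimum: 336.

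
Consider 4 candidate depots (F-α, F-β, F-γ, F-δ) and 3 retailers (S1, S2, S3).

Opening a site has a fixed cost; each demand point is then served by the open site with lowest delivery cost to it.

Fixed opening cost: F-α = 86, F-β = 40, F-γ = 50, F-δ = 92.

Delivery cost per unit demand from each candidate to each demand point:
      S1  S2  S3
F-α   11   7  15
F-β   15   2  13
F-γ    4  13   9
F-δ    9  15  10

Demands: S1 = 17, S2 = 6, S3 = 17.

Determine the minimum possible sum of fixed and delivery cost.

Open {F-β, F-γ}: assign each demand point to its cheapest open site.
  S1→F-γ 17×4=68, S2→F-β 6×2=12, S3→F-γ 17×9=153
  delivery cost 233, fixed 90 → total 323.
Compare {F-γ}: delivery cost 299 + fixed 50 = 349.
Compare {F-α, F-γ}: delivery cost 263 + fixed 136 = 399.
Compare {F-α, F-β, F-γ}: delivery cost 233 + fixed 176 = 409.
All other subsets cost ≥ 349. Minimum total cost: 323.

323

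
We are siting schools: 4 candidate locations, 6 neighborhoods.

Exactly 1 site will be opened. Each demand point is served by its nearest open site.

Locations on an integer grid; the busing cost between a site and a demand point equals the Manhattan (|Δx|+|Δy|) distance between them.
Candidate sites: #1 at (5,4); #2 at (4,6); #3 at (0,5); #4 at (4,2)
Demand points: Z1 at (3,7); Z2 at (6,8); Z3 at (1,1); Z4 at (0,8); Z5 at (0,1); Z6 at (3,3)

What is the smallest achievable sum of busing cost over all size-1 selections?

Open {#3}.
  Z1→#3 5, Z2→#3 9, Z3→#3 5, Z4→#3 3, Z5→#3 4, Z6→#3 5  ⇒ total 31.
Compare {#2}: total 33.
Compare {#4}: total 35.
No size-1 selection does better; minimum is 31.

31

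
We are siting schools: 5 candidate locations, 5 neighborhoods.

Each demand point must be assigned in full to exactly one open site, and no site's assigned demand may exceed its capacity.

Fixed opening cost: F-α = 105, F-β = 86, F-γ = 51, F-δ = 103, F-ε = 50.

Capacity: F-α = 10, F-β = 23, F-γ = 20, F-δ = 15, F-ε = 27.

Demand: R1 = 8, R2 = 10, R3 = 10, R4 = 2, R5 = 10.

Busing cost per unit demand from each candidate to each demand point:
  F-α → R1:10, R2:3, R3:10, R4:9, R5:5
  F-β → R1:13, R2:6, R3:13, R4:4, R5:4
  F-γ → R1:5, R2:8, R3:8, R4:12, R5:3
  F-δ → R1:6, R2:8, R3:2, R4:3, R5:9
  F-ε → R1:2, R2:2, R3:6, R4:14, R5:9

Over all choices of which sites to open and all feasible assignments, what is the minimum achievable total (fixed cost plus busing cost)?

275

Open {F-γ, F-ε}; cheapest assignment that respects the capacities:
  F-γ (cap 20, load 20): R1, R4, R5 — cost 8×5 + 2×12 + 10×3 = 94
  F-ε (cap 27, load 20): R2, R3 — cost 10×2 + 10×6 = 80
  Shipping 174, fixed 101 → total 275.
  Any other capacity-feasible assignment to {F-γ, F-ε} ships for at least 174.
Compare {F-γ, F-δ, F-ε}: its best feasible assignment gives total 296.
Compare {F-β, F-ε}: its best feasible assignment gives total 320.
Every other set of open sites that can feasibly serve all demand totals ≥ 296 even under its best assignment. Minimum: 275.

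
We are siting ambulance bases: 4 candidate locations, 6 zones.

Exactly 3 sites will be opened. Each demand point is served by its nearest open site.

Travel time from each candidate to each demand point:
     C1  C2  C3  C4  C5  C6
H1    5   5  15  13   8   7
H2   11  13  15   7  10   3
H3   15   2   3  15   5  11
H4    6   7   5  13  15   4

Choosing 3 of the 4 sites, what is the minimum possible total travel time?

Open {H1, H2, H3}.
  C1→H1 5, C2→H3 2, C3→H3 3, C4→H2 7, C5→H3 5, C6→H2 3  ⇒ total 25.
Compare {H2, H3, H4}: total 26.
Compare {H1, H3, H4}: total 32.
No size-3 selection does better; minimum is 25.

25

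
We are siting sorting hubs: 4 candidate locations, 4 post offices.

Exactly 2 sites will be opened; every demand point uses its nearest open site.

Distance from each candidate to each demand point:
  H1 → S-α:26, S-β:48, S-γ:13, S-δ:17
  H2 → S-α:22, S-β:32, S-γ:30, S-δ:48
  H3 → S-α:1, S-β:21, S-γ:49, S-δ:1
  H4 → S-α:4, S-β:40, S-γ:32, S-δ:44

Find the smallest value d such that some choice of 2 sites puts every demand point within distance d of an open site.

Open {H1, H3}.
  Farthest demand point is S-β at distance 21 (to H3); all others are ≤ 21.
With {H2, H3} the worst case is 30.
With {H1, H2} the worst case is 32.
No size-2 selection achieves below 21.

21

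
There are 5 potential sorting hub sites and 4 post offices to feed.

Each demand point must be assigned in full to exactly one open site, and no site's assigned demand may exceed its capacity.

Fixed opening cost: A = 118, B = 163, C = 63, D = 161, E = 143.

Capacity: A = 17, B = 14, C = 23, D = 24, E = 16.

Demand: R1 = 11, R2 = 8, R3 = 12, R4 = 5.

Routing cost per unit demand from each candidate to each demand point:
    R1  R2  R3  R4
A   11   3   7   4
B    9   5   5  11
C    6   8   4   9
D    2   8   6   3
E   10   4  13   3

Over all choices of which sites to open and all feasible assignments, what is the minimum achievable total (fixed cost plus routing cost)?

339

Open {A, C}; cheapest assignment that respects the capacities:
  A (cap 17, load 13): R2, R4 — cost 8×3 + 5×4 = 44
  C (cap 23, load 23): R1, R3 — cost 11×6 + 12×4 = 114
  Shipping 158, fixed 181 → total 339.
  Any other capacity-feasible assignment to {A, C} ships for at least 158.
Compare {C, E}: its best feasible assignment gives total 367.
Compare {C, D}: its best feasible assignment gives total 373.
Every other set of open sites that can feasibly serve all demand totals ≥ 367 even under its best assignment. Minimum: 339.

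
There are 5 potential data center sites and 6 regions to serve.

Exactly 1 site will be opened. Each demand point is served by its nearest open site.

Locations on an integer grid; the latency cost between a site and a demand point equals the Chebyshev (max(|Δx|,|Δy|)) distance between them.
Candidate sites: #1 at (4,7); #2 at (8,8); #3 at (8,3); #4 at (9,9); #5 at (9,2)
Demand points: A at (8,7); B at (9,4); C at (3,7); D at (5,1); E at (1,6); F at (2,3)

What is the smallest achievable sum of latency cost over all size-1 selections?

Open {#1}.
  A→#1 4, B→#1 5, C→#1 1, D→#1 6, E→#1 3, F→#1 4  ⇒ total 23.
Compare {#3}: total 26.
Compare {#2}: total 30.
No size-1 selection does better; minimum is 23.

23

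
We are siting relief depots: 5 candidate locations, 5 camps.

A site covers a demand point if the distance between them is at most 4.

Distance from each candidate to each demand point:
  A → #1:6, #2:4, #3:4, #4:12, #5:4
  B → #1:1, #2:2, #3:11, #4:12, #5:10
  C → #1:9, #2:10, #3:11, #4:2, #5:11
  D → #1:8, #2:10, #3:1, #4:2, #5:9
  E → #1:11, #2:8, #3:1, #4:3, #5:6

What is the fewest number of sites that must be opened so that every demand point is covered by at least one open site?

Coverage sets (demand points within 4 of each site):
  A: {#2, #3, #5}
  B: {#1, #2}
  C: {#4}
  D: {#3, #4}
  E: {#3, #4}
No 2 sites suffice: every size-2 union leaves at least one demand point uncovered.
But {A, B, C} covers everything, so the minimum is 3.

3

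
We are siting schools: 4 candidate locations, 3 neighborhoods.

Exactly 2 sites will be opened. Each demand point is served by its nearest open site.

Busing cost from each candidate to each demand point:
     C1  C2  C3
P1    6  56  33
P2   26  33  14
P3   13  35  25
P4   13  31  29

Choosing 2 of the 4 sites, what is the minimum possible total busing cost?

Open {P1, P2}.
  C1→P1 6, C2→P2 33, C3→P2 14  ⇒ total 53.
Compare {P2, P4}: total 58.
Compare {P2, P3}: total 60.
No size-2 selection does better; minimum is 53.

53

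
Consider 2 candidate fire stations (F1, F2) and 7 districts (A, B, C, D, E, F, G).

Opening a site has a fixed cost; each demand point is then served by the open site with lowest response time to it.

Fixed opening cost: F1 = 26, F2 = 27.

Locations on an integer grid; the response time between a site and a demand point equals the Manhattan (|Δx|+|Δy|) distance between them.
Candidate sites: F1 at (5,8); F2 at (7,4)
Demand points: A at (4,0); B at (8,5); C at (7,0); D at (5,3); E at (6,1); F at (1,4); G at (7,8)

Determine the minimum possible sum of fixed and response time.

Open {F2}: assign each demand point to its cheapest open site.
  A→F2 7, B→F2 2, C→F2 4, D→F2 3, E→F2 4, F→F2 6, G→F2 4
  response time 30, fixed 27 → total 57.
Compare {F1}: response time 48 + fixed 26 = 74.
Compare {F1, F2}: response time 28 + fixed 53 = 81.

57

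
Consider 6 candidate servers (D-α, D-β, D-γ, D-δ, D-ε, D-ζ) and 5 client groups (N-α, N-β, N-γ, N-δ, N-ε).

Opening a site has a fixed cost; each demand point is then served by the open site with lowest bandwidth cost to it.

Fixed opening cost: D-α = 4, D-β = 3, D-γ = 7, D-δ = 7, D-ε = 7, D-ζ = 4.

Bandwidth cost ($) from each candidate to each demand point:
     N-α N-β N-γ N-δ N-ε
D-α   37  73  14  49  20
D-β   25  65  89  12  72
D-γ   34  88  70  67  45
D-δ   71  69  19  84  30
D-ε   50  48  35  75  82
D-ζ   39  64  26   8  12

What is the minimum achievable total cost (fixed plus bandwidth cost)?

Open {D-α, D-β, D-ε, D-ζ}: assign each demand point to its cheapest open site.
  N-α→D-β 25, N-β→D-ε 48, N-γ→D-α 14, N-δ→D-ζ 8, N-ε→D-ζ 12
  bandwidth cost 107, fixed 18 → total 125.
Compare {D-α, D-β, D-γ, D-ε, D-ζ}: bandwidth cost 107 + fixed 25 = 132.
Compare {D-α, D-β, D-δ, D-ε, D-ζ}: bandwidth cost 107 + fixed 25 = 132.
Compare {D-α, D-β, D-ε}: bandwidth cost 119 + fixed 14 = 133.
All other subsets cost ≥ 132. Minimum total cost: 125.

125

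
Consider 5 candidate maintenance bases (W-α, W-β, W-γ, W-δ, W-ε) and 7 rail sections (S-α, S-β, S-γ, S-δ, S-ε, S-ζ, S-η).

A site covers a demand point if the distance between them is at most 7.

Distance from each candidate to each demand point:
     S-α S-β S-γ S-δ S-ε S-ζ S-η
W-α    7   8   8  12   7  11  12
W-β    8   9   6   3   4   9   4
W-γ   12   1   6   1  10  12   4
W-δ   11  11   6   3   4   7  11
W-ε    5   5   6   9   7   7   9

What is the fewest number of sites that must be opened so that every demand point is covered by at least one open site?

2

Coverage sets (demand points within 7 of each site):
  W-α: {S-α, S-ε}
  W-β: {S-γ, S-δ, S-ε, S-η}
  W-γ: {S-β, S-γ, S-δ, S-η}
  W-δ: {S-γ, S-δ, S-ε, S-ζ}
  W-ε: {S-α, S-β, S-γ, S-ε, S-ζ}
No single site covers all 7 demand points.
But {W-β, W-ε} covers everything, so the minimum is 2.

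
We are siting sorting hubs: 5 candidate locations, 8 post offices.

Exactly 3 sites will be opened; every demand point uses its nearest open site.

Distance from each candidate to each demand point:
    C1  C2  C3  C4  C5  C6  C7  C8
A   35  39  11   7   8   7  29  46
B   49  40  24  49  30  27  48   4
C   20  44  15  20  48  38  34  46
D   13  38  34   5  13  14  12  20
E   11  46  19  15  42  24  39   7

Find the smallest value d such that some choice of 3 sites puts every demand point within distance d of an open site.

38

Open {A, B, D}.
  Farthest demand point is C2 at distance 38 (to D); all others are ≤ 38.
With {A, C, D} the worst case is 38.
With {A, D, E} the worst case is 38.
No size-3 selection achieves below 38.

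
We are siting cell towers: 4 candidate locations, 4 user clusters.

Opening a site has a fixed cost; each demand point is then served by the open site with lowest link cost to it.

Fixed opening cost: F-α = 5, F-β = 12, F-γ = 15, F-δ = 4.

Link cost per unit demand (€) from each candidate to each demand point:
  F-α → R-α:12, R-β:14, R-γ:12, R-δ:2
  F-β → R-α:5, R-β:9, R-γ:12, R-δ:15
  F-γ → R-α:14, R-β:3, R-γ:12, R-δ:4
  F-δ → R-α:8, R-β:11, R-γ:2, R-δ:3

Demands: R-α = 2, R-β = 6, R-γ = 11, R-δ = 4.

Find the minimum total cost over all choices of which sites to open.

87

Open {F-γ, F-δ}: assign each demand point to its cheapest open site.
  R-α→F-δ 2×8=16, R-β→F-γ 6×3=18, R-γ→F-δ 11×2=22, R-δ→F-δ 4×3=12
  link cost 68, fixed 19 → total 87.
Compare {F-α, F-γ, F-δ}: link cost 64 + fixed 24 = 88.
Compare {F-β, F-γ, F-δ}: link cost 62 + fixed 31 = 93.
Compare {F-α, F-β, F-γ, F-δ}: link cost 58 + fixed 36 = 94.
All other subsets cost ≥ 88. Minimum total cost: 87.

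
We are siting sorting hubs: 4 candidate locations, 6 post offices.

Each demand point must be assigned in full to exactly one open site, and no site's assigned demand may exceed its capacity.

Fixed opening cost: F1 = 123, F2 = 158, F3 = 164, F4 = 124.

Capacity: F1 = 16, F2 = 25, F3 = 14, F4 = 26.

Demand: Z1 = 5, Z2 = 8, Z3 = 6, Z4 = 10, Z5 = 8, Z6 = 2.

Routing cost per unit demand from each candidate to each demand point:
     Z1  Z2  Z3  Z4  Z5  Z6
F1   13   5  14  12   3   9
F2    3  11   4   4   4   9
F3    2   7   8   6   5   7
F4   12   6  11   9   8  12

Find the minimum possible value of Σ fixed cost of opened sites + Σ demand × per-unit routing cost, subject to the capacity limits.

442

Open {F1, F2}; cheapest assignment that respects the capacities:
  F1 (cap 16, load 16): Z2, Z5 — cost 8×5 + 8×3 = 64
  F2 (cap 25, load 23): Z1, Z3, Z4, Z6 — cost 5×3 + 6×4 + 10×4 + 2×9 = 97
  Shipping 161, fixed 281 → total 442.
  Any other capacity-feasible assignment to {F1, F2} ships for at least 161.
Compare {F2, F4}: its best feasible assignment gives total 491.
Compare {F2, F3}: its best feasible assignment gives total 531.
Every other set of open sites that can feasibly serve all demand totals ≥ 491 even under its best assignment. Minimum: 442.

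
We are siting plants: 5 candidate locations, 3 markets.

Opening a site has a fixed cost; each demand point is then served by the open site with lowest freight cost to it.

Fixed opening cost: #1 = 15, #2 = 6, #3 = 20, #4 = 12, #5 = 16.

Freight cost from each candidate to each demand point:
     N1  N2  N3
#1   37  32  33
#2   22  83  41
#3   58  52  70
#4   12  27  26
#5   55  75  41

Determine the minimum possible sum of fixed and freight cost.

Open {#4}: assign each demand point to its cheapest open site.
  N1→#4 12, N2→#4 27, N3→#4 26
  freight cost 65, fixed 12 → total 77.
Compare {#2, #4}: freight cost 65 + fixed 18 = 83.
Compare {#1, #4}: freight cost 65 + fixed 27 = 92.
Compare {#4, #5}: freight cost 65 + fixed 28 = 93.
All other subsets cost ≥ 83. Minimum total cost: 77.

77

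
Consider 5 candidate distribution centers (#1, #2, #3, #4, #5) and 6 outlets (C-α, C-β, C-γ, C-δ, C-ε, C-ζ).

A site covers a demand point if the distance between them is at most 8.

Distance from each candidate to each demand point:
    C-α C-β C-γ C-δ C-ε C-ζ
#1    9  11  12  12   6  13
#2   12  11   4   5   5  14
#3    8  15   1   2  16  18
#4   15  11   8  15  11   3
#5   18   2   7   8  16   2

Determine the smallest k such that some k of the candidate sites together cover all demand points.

Coverage sets (demand points within 8 of each site):
  #1: {C-ε}
  #2: {C-γ, C-δ, C-ε}
  #3: {C-α, C-γ, C-δ}
  #4: {C-γ, C-ζ}
  #5: {C-β, C-γ, C-δ, C-ζ}
No 2 sites suffice: every size-2 union leaves at least one demand point uncovered.
But {#1, #3, #5} covers everything, so the minimum is 3.

3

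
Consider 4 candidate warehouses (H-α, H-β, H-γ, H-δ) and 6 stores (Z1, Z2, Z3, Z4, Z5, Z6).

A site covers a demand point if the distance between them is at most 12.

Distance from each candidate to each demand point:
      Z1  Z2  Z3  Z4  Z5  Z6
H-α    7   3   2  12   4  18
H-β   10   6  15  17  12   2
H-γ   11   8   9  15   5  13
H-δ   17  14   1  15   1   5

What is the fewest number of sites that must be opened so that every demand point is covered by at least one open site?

2

Coverage sets (demand points within 12 of each site):
  H-α: {Z1, Z2, Z3, Z4, Z5}
  H-β: {Z1, Z2, Z5, Z6}
  H-γ: {Z1, Z2, Z3, Z5}
  H-δ: {Z3, Z5, Z6}
No single site covers all 6 demand points.
But {H-α, H-β} covers everything, so the minimum is 2.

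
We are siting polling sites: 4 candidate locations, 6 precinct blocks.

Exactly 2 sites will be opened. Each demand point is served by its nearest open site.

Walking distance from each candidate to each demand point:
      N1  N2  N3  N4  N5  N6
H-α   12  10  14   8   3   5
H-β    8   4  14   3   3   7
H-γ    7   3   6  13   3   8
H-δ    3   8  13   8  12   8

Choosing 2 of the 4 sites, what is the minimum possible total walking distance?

29

Open {H-β, H-γ}.
  N1→H-γ 7, N2→H-γ 3, N3→H-γ 6, N4→H-β 3, N5→H-β 3, N6→H-β 7  ⇒ total 29.
Compare {H-γ, H-δ}: total 31.
Compare {H-α, H-γ}: total 32.
No size-2 selection does better; minimum is 29.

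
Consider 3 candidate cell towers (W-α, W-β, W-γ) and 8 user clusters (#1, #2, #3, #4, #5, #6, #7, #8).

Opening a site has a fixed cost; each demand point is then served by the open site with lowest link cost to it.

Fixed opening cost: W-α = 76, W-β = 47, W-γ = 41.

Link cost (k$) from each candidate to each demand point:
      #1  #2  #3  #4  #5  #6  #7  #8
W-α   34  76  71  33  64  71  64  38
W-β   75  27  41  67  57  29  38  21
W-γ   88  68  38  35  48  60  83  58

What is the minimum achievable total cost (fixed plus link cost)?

399

Open {W-β, W-γ}: assign each demand point to its cheapest open site.
  #1→W-β 75, #2→W-β 27, #3→W-γ 38, #4→W-γ 35, #5→W-γ 48, #6→W-β 29, #7→W-β 38, #8→W-β 21
  link cost 311, fixed 88 → total 399.
Compare {W-β}: link cost 355 + fixed 47 = 402.
Compare {W-α, W-β}: link cost 280 + fixed 123 = 403.
Compare {W-α, W-β, W-γ}: link cost 268 + fixed 164 = 432.
All other subsets cost ≥ 402. Minimum total cost: 399.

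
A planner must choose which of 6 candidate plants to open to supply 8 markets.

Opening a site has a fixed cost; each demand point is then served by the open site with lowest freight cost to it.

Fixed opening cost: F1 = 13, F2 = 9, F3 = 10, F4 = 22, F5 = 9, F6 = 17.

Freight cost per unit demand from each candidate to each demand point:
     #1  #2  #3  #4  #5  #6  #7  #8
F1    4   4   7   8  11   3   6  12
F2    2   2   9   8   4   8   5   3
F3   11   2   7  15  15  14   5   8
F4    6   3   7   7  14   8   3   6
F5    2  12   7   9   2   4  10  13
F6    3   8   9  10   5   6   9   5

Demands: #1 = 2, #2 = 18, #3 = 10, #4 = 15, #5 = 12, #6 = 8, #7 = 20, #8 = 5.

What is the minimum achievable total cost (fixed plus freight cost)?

386

Open {F2, F4, F5}: assign each demand point to its cheapest open site.
  #1→F2 2×2=4, #2→F2 18×2=36, #3→F4 10×7=70, #4→F4 15×7=105, #5→F5 12×2=24, #6→F5 8×4=32, #7→F4 20×3=60, #8→F2 5×3=15
  freight cost 346, fixed 40 → total 386.
Compare {F1, F2, F4, F5}: freight cost 338 + fixed 53 = 391.
Compare {F2, F3, F4, F5}: freight cost 346 + fixed 50 = 396.
Compare {F1, F2, F3, F4, F5}: freight cost 338 + fixed 63 = 401.
All other subsets cost ≥ 391. Minimum total cost: 386.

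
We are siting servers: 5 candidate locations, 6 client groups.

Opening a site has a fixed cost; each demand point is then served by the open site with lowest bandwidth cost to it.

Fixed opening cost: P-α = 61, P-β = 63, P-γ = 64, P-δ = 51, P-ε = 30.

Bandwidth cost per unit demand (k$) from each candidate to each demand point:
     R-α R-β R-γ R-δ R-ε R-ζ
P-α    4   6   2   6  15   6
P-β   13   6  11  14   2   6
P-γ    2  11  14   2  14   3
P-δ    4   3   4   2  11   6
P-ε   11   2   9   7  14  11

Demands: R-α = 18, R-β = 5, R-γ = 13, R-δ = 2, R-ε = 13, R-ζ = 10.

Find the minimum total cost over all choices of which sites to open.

340

Open {P-α, P-β, P-γ}: assign each demand point to its cheapest open site.
  R-α→P-γ 18×2=36, R-β→P-α 5×6=30, R-γ→P-α 13×2=26, R-δ→P-γ 2×2=4, R-ε→P-β 13×2=26, R-ζ→P-γ 10×3=30
  bandwidth cost 152, fixed 188 → total 340.
Compare {P-β, P-γ, P-δ}: bandwidth cost 163 + fixed 178 = 341.
Compare {P-β, P-δ}: bandwidth cost 229 + fixed 114 = 343.
Compare {P-α, P-β}: bandwidth cost 226 + fixed 124 = 350.
All other subsets cost ≥ 341. Minimum total cost: 340.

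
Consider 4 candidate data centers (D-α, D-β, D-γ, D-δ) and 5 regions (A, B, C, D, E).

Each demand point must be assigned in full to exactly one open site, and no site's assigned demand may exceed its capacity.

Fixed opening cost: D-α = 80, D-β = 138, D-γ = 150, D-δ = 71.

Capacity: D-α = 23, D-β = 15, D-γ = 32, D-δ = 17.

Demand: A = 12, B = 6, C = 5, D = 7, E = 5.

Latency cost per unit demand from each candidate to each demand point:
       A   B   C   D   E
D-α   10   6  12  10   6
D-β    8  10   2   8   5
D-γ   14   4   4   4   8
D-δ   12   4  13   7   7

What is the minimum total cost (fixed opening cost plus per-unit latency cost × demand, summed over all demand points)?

Open {D-α, D-δ}; cheapest assignment that respects the capacities:
  D-α (cap 23, load 22): A, C, E — cost 12×10 + 5×12 + 5×6 = 210
  D-δ (cap 17, load 13): B, D — cost 6×4 + 7×7 = 73
  Shipping 283, fixed 151 → total 434.
  Any other capacity-feasible assignment to {D-α, D-δ} ships for at least 283.
Compare {D-α, D-γ}: its best feasible assignment gives total 452.
Compare {D-α, D-β}: its best feasible assignment gives total 470.
Every other set of open sites that can feasibly serve all demand totals ≥ 452 even under its best assignment. Minimum: 434.

434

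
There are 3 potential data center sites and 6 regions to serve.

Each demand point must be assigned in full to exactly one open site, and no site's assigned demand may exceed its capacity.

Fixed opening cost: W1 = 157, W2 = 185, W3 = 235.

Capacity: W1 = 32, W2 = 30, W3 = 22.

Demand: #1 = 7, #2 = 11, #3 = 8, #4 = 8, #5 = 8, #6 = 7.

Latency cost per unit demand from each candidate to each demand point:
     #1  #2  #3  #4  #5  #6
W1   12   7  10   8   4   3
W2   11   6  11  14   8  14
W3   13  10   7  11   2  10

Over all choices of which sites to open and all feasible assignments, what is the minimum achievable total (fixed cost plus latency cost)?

682

Open {W1, W2}; cheapest assignment that respects the capacities:
  W1 (cap 32, load 31): #3, #4, #5, #6 — cost 8×10 + 8×8 + 8×4 + 7×3 = 197
  W2 (cap 30, load 18): #1, #2 — cost 7×11 + 11×6 = 143
  Shipping 340, fixed 342 → total 682.
  Any other capacity-feasible assignment to {W1, W2} ships for at least 340.
Compare {W1, W3}: its best feasible assignment gives total 759.
Compare {W2, W3}: its best feasible assignment gives total 863.
Every other set of open sites that can feasibly serve all demand totals ≥ 759 even under its best assignment. Minimum: 682.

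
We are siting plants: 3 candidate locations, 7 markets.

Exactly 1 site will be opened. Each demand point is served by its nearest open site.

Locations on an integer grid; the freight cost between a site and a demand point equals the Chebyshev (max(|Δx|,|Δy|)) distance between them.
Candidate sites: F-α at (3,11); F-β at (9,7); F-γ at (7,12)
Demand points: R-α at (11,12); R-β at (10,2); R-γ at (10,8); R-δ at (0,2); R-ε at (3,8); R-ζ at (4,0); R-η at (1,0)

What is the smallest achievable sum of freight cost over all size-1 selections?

41

Open {F-β}.
  R-α→F-β 5, R-β→F-β 5, R-γ→F-β 1, R-δ→F-β 9, R-ε→F-β 6, R-ζ→F-β 7, R-η→F-β 8  ⇒ total 41.
Compare {F-γ}: total 56.
Compare {F-α}: total 58.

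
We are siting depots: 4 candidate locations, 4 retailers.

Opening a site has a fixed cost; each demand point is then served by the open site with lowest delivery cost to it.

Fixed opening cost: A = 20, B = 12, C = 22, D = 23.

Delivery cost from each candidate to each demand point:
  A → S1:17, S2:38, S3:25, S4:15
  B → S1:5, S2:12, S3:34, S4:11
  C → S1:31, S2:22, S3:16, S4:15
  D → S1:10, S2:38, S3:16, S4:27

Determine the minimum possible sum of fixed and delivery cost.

Open {B}: assign each demand point to its cheapest open site.
  S1→B 5, S2→B 12, S3→B 34, S4→B 11
  delivery cost 62, fixed 12 → total 74.
Compare {B, C}: delivery cost 44 + fixed 34 = 78.
Compare {B, D}: delivery cost 44 + fixed 35 = 79.
Compare {A, B}: delivery cost 53 + fixed 32 = 85.
All other subsets cost ≥ 78. Minimum total cost: 74.

74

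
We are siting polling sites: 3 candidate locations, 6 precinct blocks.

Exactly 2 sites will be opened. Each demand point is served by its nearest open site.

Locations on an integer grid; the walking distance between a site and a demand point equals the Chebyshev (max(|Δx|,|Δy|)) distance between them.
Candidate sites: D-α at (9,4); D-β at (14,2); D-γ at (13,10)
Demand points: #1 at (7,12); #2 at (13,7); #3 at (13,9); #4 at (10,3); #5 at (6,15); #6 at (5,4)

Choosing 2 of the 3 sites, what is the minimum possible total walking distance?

Open {D-α, D-γ}.
  #1→D-γ 6, #2→D-γ 3, #3→D-γ 1, #4→D-α 1, #5→D-γ 7, #6→D-α 4  ⇒ total 22.
Compare {D-β, D-γ}: total 29.
Compare {D-α, D-β}: total 33.

22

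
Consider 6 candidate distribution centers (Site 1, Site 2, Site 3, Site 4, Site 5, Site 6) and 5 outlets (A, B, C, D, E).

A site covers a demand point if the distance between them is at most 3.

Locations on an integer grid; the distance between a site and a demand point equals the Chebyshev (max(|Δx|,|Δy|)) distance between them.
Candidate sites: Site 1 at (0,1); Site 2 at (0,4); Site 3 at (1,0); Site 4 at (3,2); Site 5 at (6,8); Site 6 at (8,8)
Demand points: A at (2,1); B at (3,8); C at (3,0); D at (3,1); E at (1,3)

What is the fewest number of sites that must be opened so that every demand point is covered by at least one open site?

Coverage sets (demand points within 3 of each site):
  Site 1: {A, C, D, E}
  Site 2: {A, D, E}
  Site 3: {A, C, D, E}
  Site 4: {A, C, D, E}
  Site 5: {B}
  Site 6: {}
No single site covers all 5 demand points.
But {Site 1, Site 5} covers everything, so the minimum is 2.

2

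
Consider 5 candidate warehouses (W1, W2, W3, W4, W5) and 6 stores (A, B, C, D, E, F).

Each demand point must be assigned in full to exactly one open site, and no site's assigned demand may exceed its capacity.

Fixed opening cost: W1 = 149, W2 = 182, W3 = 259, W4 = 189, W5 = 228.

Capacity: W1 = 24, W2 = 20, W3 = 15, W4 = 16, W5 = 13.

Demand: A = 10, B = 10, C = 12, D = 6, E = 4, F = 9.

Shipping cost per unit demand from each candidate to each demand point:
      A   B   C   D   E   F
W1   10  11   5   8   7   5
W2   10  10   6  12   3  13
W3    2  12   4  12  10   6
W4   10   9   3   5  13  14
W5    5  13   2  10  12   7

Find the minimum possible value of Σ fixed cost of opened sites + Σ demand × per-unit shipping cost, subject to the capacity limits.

857

Open {W1, W2, W4}; cheapest assignment that respects the capacities:
  W1 (cap 24, load 21): C, F — cost 12×5 + 9×5 = 105
  W2 (cap 20, load 14): A, E — cost 10×10 + 4×3 = 112
  W4 (cap 16, load 16): B, D — cost 10×9 + 6×5 = 120
  Shipping 337, fixed 520 → total 857.
  Any other capacity-feasible assignment to {W1, W2, W4} ships for at least 337.
Compare {W1, W3, W4}: its best feasible assignment gives total 882.
Compare {W1, W4, W5}: its best feasible assignment gives total 883.
Every other set of open sites that can feasibly serve all demand totals ≥ 882 even under its best assignment. Minimum: 857.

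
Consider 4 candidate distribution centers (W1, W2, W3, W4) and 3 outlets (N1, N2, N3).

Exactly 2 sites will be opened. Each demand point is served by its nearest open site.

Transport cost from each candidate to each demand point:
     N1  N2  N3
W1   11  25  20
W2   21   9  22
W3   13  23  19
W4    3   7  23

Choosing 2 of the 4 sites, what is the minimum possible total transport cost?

Open {W3, W4}.
  N1→W4 3, N2→W4 7, N3→W3 19  ⇒ total 29.
Compare {W1, W4}: total 30.
Compare {W2, W4}: total 32.
No size-2 selection does better; minimum is 29.

29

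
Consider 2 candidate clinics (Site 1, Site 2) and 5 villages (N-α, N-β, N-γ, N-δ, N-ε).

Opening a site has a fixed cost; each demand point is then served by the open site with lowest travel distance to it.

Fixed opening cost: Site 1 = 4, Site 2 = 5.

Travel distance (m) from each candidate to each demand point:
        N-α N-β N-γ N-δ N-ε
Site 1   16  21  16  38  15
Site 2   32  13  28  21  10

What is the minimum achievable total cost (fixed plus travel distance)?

Open {Site 1, Site 2}: assign each demand point to its cheapest open site.
  N-α→Site 1 16, N-β→Site 2 13, N-γ→Site 1 16, N-δ→Site 2 21, N-ε→Site 2 10
  travel distance 76, fixed 9 → total 85.
Compare {Site 2}: travel distance 104 + fixed 5 = 109.
Compare {Site 1}: travel distance 106 + fixed 4 = 110.

85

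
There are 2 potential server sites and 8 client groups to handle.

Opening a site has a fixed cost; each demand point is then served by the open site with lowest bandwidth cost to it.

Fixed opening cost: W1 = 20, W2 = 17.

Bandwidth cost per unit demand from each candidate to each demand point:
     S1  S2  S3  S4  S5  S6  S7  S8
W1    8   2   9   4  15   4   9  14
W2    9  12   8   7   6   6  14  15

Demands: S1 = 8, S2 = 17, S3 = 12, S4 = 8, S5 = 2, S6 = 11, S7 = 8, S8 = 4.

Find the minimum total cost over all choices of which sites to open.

Open {W1, W2}: assign each demand point to its cheapest open site.
  S1→W1 8×8=64, S2→W1 17×2=34, S3→W2 12×8=96, S4→W1 8×4=32, S5→W2 2×6=12, S6→W1 11×4=44, S7→W1 8×9=72, S8→W1 4×14=56
  bandwidth cost 410, fixed 37 → total 447.
Compare {W1}: bandwidth cost 440 + fixed 20 = 460.
Compare {W2}: bandwidth cost 678 + fixed 17 = 695.

447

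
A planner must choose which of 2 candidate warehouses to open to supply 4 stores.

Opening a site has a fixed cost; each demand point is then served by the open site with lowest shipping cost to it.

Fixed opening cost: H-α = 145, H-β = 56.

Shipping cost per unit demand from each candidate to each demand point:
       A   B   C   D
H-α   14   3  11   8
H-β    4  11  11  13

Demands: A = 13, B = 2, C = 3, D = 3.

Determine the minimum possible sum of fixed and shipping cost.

202

Open {H-β}: assign each demand point to its cheapest open site.
  A→H-β 13×4=52, B→H-β 2×11=22, C→H-β 3×11=33, D→H-β 3×13=39
  shipping cost 146, fixed 56 → total 202.
Compare {H-α, H-β}: shipping cost 115 + fixed 201 = 316.
Compare {H-α}: shipping cost 245 + fixed 145 = 390.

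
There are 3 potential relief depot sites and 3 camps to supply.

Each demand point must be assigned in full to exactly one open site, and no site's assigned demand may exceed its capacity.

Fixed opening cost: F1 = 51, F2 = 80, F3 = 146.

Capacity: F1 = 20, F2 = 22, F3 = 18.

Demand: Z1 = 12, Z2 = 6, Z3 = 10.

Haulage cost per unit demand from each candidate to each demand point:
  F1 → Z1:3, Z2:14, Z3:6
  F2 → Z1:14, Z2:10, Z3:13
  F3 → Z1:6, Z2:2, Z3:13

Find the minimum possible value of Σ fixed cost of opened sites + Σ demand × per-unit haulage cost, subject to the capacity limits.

341

Open {F1, F3}; cheapest assignment that respects the capacities:
  F1 (cap 20, load 10): Z3 — cost 10×6 = 60
  F3 (cap 18, load 18): Z1, Z2 — cost 12×6 + 6×2 = 84
  Shipping 144, fixed 197 → total 341.
  Any other capacity-feasible assignment to {F1, F3} ships for at least 144.
Compare {F1, F2}: its best feasible assignment gives total 357.
Compare {F1, F2, F3}: its best feasible assignment gives total 421.
Every other set of open sites that can feasibly serve all demand totals ≥ 357 even under its best assignment. Minimum: 341.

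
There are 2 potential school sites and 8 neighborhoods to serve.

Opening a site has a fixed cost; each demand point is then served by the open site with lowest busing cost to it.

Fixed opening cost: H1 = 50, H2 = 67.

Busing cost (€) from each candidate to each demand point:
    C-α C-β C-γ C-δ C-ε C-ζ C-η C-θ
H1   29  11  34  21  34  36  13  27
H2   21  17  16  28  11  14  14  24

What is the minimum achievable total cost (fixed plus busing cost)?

Open {H2}: assign each demand point to its cheapest open site.
  C-α→H2 21, C-β→H2 17, C-γ→H2 16, C-δ→H2 28, C-ε→H2 11, C-ζ→H2 14, C-η→H2 14, C-θ→H2 24
  busing cost 145, fixed 67 → total 212.
Compare {H1, H2}: busing cost 131 + fixed 117 = 248.
Compare {H1}: busing cost 205 + fixed 50 = 255.

212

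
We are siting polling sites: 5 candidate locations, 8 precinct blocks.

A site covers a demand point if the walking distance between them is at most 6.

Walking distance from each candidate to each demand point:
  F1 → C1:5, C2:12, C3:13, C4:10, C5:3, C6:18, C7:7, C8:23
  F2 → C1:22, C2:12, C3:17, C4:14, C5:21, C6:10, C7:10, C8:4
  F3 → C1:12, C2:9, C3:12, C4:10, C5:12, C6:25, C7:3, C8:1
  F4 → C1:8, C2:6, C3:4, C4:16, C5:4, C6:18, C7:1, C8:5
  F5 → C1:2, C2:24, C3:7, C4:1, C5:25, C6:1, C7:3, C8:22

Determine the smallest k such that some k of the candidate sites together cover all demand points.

2

Coverage sets (demand points within 6 of each site):
  F1: {C1, C5}
  F2: {C8}
  F3: {C7, C8}
  F4: {C2, C3, C5, C7, C8}
  F5: {C1, C4, C6, C7}
No single site covers all 8 demand points.
But {F4, F5} covers everything, so the minimum is 2.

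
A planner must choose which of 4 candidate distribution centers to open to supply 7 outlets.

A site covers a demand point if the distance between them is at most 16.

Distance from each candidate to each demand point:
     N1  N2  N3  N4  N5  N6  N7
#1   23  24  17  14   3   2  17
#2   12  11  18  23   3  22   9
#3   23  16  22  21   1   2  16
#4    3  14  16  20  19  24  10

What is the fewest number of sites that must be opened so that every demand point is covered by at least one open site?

Coverage sets (demand points within 16 of each site):
  #1: {N4, N5, N6}
  #2: {N1, N2, N5, N7}
  #3: {N2, N5, N6, N7}
  #4: {N1, N2, N3, N7}
No single site covers all 7 demand points.
But {#1, #4} covers everything, so the minimum is 2.

2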